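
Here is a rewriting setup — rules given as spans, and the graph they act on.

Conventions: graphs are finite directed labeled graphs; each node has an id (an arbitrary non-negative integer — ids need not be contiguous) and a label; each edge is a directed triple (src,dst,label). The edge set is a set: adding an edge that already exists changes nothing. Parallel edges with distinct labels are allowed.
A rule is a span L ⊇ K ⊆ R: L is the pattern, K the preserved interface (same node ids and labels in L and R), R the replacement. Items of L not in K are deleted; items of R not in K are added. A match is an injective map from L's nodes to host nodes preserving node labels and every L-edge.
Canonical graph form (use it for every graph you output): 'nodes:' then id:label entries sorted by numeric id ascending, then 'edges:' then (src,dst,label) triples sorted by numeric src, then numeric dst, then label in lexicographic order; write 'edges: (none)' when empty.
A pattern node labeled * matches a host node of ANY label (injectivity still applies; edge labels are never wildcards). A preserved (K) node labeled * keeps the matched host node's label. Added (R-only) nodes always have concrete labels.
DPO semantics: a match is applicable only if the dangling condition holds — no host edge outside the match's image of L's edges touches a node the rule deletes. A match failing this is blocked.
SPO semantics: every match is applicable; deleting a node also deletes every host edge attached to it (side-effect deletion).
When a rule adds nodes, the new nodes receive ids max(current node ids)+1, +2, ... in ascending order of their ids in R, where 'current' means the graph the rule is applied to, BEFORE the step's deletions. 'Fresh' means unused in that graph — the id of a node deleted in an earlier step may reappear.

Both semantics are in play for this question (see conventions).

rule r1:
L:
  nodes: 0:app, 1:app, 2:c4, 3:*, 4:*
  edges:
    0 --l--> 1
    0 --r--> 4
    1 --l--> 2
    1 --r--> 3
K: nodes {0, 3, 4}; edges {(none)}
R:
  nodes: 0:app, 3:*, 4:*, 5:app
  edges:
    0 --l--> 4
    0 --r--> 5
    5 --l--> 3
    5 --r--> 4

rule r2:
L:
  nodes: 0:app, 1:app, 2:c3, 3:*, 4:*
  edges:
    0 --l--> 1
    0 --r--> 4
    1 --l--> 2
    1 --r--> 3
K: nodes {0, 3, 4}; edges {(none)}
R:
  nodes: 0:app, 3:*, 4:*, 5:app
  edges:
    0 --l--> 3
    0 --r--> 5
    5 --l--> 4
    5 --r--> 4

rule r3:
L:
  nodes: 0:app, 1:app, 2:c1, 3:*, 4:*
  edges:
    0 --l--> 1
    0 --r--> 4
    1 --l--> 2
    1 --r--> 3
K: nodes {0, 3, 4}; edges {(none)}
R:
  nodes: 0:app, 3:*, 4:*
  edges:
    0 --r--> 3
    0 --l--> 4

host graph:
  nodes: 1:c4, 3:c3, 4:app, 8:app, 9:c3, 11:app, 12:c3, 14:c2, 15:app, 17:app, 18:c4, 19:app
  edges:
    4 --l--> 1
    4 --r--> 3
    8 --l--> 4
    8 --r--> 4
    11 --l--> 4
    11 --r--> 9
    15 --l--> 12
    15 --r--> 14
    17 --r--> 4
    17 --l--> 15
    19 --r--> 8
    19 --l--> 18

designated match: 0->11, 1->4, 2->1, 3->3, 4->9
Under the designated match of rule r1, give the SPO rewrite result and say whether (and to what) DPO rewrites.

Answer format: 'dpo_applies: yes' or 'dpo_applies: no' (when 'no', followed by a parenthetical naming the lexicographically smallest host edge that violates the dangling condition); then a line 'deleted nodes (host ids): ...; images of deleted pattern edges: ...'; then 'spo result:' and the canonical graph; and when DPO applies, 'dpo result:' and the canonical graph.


dpo_applies: no
(the rule deletes node 4, which keeps host edge (8,4,l) outside the match image — the dangling condition fails, DPO blocks; SPO proceeds and side-deletes such edges)
deleted nodes (host ids): 1, 4; images of deleted pattern edges: (4,1,l); (4,3,r); (11,4,l); (11,9,r)
spo result:
nodes: 3:c3, 8:app, 9:c3, 11:app, 12:c3, 14:c2, 15:app, 17:app, 18:c4, 19:app, 20:app
edges: (11,9,l); (11,20,r); (15,12,l); (15,14,r); (17,15,l); (19,8,r); (19,18,l); (20,3,l); (20,9,r)


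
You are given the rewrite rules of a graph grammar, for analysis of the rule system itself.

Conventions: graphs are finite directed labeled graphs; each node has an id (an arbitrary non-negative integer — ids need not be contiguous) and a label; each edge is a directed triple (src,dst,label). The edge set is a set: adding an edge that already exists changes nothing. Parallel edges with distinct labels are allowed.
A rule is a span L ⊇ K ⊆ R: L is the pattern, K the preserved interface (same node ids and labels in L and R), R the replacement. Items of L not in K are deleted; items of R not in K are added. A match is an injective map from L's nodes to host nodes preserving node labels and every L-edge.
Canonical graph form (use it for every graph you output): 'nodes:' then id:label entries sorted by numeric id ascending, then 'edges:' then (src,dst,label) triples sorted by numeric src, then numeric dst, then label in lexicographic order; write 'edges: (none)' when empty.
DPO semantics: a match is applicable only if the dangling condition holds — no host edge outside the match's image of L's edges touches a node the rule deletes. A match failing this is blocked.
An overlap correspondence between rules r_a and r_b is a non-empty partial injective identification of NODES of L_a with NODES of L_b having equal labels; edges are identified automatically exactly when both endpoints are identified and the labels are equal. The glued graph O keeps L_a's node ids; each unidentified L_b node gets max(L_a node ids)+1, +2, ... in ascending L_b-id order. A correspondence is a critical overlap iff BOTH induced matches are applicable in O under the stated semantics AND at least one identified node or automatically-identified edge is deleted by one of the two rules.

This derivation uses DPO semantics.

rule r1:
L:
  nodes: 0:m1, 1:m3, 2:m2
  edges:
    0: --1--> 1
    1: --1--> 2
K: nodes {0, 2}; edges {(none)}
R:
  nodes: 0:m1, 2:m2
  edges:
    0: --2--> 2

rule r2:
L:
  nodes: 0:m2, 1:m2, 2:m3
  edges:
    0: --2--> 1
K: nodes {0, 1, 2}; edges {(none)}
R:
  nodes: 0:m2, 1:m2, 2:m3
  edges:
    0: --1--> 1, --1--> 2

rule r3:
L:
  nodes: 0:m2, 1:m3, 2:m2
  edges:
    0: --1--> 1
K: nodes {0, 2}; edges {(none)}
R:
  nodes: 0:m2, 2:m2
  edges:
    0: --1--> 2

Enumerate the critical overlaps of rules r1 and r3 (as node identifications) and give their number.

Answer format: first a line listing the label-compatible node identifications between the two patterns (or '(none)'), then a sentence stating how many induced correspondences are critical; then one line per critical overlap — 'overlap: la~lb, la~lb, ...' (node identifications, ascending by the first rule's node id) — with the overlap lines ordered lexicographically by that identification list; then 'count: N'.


label-compatible node identifications between L(r1) and L(r3): 1~1, 2~0, 2~2
0 of the induced correspondences are critical overlaps of r1 and r3.
count: 0


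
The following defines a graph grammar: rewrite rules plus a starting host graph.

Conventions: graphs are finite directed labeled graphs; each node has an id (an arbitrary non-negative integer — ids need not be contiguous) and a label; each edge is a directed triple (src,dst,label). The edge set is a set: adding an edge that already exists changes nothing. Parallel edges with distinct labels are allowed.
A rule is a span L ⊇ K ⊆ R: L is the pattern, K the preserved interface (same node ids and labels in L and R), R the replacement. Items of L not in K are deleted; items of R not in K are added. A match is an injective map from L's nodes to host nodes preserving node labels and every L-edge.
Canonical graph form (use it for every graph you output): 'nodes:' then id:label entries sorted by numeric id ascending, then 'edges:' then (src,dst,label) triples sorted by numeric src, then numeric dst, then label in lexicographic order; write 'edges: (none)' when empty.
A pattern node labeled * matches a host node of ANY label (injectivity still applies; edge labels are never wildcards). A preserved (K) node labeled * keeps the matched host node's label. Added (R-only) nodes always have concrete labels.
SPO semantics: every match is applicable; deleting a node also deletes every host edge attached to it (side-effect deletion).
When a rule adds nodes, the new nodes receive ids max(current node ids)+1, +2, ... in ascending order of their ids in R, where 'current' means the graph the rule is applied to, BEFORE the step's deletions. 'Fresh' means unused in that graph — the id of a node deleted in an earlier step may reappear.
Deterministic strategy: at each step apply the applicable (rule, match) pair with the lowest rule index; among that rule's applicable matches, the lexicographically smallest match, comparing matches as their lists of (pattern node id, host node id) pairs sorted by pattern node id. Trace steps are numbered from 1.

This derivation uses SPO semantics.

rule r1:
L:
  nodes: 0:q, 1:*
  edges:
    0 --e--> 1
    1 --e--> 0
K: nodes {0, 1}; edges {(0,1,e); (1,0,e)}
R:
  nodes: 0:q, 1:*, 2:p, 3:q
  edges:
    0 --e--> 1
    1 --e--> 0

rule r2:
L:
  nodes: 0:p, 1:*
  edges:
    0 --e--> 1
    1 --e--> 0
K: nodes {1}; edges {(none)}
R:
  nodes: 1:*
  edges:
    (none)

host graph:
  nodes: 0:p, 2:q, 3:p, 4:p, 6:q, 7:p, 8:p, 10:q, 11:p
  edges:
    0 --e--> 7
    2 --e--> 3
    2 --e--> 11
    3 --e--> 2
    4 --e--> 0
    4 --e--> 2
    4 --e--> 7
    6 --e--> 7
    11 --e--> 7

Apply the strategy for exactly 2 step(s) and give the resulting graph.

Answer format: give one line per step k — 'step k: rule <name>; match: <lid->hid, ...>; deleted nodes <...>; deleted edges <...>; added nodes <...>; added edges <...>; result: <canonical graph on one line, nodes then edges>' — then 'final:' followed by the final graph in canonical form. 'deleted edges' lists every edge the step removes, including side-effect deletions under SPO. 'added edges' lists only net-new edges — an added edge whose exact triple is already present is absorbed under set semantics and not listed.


step 1: rule r1; match: 0->2, 1->3; deleted nodes (none); deleted edges (none); added nodes 12, 13; added edges (none); result: nodes: 0:p, 2:q, 3:p, 4:p, 6:q, 7:p, 8:p, 10:q, 11:p, 12:p, 13:q edges: (0,7,e); (2,3,e); (2,11,e); (3,2,e); (4,0,e); (4,2,e); (4,7,e); (6,7,e); (11,7,e)
step 2: rule r1; match: 0->2, 1->3; deleted nodes (none); deleted edges (none); added nodes 14, 15; added edges (none); result: nodes: 0:p, 2:q, 3:p, 4:p, 6:q, 7:p, 8:p, 10:q, 11:p, 12:p, 13:q, 14:p, 15:q edges: (0,7,e); (2,3,e); (2,11,e); (3,2,e); (4,0,e); (4,2,e); (4,7,e); (6,7,e); (11,7,e)
final:
nodes: 0:p, 2:q, 3:p, 4:p, 6:q, 7:p, 8:p, 10:q, 11:p, 12:p, 13:q, 14:p, 15:q
edges: (0,7,e); (2,3,e); (2,11,e); (3,2,e); (4,0,e); (4,2,e); (4,7,e); (6,7,e); (11,7,e)


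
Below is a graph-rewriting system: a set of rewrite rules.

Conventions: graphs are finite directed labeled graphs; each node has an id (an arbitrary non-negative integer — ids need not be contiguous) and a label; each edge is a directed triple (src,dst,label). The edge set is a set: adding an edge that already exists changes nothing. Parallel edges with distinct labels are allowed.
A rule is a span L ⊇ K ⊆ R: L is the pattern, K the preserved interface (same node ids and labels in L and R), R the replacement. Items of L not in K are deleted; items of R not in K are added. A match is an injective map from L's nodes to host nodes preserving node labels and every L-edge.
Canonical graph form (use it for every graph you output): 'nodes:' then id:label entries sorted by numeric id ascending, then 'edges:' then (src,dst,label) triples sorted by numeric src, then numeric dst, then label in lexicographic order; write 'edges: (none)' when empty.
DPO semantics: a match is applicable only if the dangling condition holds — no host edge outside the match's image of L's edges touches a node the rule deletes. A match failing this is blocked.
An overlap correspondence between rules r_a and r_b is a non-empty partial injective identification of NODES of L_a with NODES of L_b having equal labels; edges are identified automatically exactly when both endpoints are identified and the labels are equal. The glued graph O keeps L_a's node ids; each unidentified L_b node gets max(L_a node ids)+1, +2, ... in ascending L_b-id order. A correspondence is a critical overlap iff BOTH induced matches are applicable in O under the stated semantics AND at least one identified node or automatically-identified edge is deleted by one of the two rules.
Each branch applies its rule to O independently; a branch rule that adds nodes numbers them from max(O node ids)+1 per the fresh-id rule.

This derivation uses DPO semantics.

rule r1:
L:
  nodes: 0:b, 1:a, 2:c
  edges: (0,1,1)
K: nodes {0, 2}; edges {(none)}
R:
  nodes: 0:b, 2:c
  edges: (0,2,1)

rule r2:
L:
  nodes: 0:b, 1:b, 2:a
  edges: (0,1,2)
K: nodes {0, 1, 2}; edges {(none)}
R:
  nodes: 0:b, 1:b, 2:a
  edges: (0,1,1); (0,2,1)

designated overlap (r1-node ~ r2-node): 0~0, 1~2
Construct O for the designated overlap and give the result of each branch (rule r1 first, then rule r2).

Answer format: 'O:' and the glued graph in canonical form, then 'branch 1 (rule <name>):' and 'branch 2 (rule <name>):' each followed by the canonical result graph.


O:
nodes: 0:b, 1:a, 2:c, 3:b
edges: (0,1,1); (0,3,2)
branch 1 (rule r1):
nodes: 0:b, 2:c, 3:b
edges: (0,2,1); (0,3,2)
branch 2 (rule r2):
nodes: 0:b, 1:a, 2:c, 3:b
edges: (0,1,1); (0,3,1)


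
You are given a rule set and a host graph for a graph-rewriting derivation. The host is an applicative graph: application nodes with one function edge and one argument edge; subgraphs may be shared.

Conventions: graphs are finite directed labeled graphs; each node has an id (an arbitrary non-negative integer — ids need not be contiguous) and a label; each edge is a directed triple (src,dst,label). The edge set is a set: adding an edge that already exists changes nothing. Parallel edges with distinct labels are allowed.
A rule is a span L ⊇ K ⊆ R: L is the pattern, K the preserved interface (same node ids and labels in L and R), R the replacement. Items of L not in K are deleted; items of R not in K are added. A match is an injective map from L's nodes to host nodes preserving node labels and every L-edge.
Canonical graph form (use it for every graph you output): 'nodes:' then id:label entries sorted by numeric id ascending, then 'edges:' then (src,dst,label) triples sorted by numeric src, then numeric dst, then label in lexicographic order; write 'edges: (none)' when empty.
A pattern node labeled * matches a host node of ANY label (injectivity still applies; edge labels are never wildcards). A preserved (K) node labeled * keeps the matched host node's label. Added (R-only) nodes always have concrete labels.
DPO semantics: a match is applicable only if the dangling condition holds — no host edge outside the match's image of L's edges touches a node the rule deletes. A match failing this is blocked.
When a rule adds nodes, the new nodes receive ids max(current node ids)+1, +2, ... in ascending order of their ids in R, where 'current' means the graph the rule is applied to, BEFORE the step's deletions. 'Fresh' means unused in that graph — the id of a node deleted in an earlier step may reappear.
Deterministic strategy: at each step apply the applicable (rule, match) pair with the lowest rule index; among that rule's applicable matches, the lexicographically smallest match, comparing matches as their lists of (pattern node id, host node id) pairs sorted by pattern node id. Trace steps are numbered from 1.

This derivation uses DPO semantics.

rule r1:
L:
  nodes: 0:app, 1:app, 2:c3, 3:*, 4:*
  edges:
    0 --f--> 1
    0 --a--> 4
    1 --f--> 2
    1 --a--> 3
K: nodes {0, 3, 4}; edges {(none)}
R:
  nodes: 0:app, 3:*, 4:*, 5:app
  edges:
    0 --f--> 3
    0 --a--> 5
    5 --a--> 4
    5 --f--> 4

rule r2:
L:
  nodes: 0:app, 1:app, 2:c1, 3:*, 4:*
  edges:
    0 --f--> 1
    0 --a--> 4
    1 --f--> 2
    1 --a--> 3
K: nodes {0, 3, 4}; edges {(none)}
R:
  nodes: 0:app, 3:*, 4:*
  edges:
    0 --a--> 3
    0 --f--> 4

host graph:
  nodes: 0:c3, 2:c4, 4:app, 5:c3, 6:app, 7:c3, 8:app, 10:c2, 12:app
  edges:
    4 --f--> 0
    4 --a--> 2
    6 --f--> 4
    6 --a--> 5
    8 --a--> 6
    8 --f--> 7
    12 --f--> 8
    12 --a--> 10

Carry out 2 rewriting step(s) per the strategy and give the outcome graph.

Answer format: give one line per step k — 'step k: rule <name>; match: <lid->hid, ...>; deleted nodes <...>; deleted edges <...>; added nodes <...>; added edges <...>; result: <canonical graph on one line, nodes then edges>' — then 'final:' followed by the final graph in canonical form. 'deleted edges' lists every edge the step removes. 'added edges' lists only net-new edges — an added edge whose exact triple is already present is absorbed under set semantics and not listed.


step 1: rule r1; match: 0->6, 1->4, 2->0, 3->2, 4->5; deleted nodes 0, 4; deleted edges (4,0,f); (4,2,a); (6,4,f); (6,5,a); added nodes 13; added edges (6,2,f); (6,13,a); (13,5,a); (13,5,f); result: nodes: 2:c4, 5:c3, 6:app, 7:c3, 8:app, 10:c2, 12:app, 13:app edges: (6,2,f); (6,13,a); (8,6,a); (8,7,f); (12,8,f); (12,10,a); (13,5,a); (13,5,f)
step 2: rule r1; match: 0->12, 1->8, 2->7, 3->6, 4->10; deleted nodes 7, 8; deleted edges (8,6,a); (8,7,f); (12,8,f); (12,10,a); added nodes 14; added edges (12,6,f); (12,14,a); (14,10,a); (14,10,f); result: nodes: 2:c4, 5:c3, 6:app, 10:c2, 12:app, 13:app, 14:app edges: (6,2,f); (6,13,a); (12,6,f); (12,14,a); (13,5,a); (13,5,f); (14,10,a); (14,10,f)
final:
nodes: 2:c4, 5:c3, 6:app, 10:c2, 12:app, 13:app, 14:app
edges: (6,2,f); (6,13,a); (12,6,f); (12,14,a); (13,5,a); (13,5,f); (14,10,a); (14,10,f)


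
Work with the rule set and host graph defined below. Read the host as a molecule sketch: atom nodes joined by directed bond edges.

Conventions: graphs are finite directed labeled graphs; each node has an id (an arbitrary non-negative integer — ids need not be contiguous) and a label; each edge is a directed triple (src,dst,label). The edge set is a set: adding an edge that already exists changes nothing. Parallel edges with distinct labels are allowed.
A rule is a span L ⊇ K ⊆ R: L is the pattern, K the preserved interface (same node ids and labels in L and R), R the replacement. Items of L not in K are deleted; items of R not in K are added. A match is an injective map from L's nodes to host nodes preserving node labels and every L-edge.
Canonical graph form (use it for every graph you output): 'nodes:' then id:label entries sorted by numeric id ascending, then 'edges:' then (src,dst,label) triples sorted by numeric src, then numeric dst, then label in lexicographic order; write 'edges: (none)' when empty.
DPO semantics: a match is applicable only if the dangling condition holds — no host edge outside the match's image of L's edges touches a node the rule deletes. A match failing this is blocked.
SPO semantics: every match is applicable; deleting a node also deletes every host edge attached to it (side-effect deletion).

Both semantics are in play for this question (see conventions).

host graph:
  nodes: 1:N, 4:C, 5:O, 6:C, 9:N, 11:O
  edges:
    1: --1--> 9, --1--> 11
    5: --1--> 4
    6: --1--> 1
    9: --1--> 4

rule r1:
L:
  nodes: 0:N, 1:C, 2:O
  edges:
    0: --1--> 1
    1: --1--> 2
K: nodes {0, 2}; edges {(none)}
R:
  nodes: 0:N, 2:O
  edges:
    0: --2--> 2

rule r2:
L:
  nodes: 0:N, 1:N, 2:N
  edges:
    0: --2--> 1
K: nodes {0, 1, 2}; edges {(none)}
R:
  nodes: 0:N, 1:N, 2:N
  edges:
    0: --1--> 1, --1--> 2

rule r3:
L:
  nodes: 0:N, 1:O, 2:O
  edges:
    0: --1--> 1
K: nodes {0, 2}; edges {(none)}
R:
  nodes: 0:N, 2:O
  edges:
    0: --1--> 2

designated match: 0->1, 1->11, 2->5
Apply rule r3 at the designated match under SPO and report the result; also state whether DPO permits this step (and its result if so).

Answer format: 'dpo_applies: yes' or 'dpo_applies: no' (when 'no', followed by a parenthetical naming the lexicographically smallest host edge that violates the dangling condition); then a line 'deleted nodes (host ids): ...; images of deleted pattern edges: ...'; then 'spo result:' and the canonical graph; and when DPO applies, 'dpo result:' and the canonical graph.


dpo_applies: yes
deleted nodes (host ids): 11; images of deleted pattern edges: (1,11,1)
spo result:
nodes: 1:N, 4:C, 5:O, 6:C, 9:N
edges: (1,5,1); (1,9,1); (5,4,1); (6,1,1); (9,4,1)
dpo result:
nodes: 1:N, 4:C, 5:O, 6:C, 9:N
edges: (1,5,1); (1,9,1); (5,4,1); (6,1,1); (9,4,1)


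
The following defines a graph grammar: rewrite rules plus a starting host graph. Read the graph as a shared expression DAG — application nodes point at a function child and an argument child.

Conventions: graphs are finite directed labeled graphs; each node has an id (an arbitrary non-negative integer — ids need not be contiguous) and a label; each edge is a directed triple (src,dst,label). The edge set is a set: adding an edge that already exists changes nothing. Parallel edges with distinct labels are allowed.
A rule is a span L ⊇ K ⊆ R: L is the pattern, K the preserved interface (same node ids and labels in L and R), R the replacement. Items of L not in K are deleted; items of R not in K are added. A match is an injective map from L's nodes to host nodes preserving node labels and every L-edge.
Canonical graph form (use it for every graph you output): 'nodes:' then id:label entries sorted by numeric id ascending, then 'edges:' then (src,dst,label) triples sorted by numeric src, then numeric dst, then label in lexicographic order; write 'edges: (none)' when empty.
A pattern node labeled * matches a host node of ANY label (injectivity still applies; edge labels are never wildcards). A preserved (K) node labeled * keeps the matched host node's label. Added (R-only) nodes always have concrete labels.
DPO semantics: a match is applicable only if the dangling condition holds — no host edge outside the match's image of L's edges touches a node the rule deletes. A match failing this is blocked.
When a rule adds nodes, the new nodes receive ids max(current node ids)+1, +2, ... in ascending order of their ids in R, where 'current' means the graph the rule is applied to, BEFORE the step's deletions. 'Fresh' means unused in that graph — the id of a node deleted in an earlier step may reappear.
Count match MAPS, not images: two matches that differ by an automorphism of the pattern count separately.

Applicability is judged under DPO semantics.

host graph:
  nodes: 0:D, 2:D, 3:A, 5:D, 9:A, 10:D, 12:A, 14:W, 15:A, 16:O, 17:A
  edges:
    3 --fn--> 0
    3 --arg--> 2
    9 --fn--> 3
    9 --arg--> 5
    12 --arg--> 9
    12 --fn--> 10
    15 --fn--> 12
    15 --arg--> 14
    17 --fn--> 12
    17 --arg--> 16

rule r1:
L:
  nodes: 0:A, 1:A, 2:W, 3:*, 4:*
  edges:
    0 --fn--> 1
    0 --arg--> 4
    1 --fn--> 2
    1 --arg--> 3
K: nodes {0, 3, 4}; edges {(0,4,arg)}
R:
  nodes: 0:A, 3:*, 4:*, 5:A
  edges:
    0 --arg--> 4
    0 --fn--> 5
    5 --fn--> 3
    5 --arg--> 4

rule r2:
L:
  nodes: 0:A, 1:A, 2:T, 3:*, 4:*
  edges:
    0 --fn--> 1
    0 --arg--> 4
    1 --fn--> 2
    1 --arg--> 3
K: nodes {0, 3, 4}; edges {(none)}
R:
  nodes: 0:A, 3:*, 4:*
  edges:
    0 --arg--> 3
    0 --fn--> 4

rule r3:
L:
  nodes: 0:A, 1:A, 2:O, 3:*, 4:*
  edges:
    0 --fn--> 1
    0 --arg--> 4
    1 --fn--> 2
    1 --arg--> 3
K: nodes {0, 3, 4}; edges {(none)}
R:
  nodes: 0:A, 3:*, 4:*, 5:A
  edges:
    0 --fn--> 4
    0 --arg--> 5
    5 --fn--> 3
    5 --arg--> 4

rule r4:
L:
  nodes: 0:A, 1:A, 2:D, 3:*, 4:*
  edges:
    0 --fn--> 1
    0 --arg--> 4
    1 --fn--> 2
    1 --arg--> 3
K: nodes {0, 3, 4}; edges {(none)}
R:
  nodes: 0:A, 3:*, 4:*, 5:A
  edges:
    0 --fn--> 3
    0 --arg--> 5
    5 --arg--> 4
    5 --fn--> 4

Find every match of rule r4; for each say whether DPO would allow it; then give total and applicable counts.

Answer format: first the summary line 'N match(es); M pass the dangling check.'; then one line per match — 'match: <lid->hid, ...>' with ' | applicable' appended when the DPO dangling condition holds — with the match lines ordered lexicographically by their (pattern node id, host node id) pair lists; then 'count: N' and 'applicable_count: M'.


3 match(es); 1 pass the dangling check.
match: 0->9, 1->3, 2->0, 3->2, 4->5 | applicable
match: 0->15, 1->12, 2->10, 3->9, 4->14
match: 0->17, 1->12, 2->10, 3->9, 4->16
count: 3
applicable_count: 1


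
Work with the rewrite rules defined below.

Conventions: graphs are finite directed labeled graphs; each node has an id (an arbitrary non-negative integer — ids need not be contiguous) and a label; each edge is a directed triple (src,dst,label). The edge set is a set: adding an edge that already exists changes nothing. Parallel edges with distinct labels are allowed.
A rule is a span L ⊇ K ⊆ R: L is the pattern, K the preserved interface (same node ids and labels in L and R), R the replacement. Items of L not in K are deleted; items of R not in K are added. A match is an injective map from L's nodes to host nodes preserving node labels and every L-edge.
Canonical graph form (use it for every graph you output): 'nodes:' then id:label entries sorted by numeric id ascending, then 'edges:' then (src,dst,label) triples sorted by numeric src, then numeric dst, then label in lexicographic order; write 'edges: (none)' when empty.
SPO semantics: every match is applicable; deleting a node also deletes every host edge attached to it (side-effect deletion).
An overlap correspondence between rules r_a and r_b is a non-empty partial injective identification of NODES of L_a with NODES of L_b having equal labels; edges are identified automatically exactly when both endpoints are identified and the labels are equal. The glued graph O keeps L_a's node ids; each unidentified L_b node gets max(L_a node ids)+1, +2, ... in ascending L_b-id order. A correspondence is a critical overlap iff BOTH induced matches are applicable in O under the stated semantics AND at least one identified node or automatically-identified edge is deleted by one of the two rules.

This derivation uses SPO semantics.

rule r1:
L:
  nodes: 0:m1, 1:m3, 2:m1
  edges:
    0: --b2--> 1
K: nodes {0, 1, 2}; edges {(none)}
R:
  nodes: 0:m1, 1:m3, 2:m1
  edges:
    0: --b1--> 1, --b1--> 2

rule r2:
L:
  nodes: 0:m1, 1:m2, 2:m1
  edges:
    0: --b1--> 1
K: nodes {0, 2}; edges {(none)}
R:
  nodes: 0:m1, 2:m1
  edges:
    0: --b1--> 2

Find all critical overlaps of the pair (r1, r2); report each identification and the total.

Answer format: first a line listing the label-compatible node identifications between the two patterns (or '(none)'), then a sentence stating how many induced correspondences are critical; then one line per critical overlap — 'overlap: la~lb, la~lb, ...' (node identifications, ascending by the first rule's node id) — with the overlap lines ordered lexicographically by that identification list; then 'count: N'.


label-compatible node identifications between L(r1) and L(r2): 0~0, 0~2, 2~0, 2~2
0 of the induced correspondences are critical overlaps of r1 and r2.
count: 0


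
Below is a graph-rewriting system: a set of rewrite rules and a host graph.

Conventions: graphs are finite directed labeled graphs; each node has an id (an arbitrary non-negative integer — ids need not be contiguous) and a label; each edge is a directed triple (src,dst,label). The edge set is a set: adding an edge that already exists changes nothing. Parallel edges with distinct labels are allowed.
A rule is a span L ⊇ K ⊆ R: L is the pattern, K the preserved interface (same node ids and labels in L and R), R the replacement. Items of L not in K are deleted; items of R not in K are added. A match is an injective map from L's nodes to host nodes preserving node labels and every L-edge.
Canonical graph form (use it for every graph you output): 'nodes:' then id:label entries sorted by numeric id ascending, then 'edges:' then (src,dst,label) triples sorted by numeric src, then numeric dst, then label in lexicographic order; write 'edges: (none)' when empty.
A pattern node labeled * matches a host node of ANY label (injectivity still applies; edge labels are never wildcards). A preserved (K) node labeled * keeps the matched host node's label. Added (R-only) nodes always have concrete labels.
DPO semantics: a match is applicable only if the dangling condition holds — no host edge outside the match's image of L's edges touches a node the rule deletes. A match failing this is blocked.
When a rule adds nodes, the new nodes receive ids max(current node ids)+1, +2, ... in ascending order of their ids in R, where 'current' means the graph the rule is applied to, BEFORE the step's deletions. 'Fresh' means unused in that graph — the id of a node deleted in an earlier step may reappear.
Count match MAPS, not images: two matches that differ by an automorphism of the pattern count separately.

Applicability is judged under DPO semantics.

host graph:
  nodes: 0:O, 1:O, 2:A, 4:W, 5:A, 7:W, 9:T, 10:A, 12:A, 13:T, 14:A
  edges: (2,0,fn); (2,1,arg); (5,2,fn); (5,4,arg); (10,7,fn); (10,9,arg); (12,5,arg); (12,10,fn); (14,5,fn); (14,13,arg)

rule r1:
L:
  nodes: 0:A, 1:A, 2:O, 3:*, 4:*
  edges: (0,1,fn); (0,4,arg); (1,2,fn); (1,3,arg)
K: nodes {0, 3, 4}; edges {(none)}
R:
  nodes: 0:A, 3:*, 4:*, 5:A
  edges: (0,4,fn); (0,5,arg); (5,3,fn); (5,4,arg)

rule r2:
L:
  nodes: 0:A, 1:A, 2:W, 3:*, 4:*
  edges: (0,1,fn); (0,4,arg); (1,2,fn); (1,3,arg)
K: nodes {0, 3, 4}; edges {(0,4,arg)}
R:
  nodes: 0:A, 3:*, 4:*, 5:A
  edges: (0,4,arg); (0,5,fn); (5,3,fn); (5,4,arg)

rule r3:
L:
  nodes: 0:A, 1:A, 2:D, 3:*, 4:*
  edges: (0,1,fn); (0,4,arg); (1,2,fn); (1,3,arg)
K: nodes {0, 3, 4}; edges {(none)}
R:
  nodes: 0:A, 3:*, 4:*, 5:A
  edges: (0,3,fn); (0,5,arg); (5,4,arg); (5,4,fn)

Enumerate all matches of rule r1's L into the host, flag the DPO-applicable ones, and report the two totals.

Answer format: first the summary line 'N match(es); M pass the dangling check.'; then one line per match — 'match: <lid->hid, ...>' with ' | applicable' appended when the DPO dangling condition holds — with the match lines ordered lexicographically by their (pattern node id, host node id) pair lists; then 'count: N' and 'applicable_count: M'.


1 match(es); 1 pass the dangling check.
match: 0->5, 1->2, 2->0, 3->1, 4->4 | applicable
count: 1
applicable_count: 1


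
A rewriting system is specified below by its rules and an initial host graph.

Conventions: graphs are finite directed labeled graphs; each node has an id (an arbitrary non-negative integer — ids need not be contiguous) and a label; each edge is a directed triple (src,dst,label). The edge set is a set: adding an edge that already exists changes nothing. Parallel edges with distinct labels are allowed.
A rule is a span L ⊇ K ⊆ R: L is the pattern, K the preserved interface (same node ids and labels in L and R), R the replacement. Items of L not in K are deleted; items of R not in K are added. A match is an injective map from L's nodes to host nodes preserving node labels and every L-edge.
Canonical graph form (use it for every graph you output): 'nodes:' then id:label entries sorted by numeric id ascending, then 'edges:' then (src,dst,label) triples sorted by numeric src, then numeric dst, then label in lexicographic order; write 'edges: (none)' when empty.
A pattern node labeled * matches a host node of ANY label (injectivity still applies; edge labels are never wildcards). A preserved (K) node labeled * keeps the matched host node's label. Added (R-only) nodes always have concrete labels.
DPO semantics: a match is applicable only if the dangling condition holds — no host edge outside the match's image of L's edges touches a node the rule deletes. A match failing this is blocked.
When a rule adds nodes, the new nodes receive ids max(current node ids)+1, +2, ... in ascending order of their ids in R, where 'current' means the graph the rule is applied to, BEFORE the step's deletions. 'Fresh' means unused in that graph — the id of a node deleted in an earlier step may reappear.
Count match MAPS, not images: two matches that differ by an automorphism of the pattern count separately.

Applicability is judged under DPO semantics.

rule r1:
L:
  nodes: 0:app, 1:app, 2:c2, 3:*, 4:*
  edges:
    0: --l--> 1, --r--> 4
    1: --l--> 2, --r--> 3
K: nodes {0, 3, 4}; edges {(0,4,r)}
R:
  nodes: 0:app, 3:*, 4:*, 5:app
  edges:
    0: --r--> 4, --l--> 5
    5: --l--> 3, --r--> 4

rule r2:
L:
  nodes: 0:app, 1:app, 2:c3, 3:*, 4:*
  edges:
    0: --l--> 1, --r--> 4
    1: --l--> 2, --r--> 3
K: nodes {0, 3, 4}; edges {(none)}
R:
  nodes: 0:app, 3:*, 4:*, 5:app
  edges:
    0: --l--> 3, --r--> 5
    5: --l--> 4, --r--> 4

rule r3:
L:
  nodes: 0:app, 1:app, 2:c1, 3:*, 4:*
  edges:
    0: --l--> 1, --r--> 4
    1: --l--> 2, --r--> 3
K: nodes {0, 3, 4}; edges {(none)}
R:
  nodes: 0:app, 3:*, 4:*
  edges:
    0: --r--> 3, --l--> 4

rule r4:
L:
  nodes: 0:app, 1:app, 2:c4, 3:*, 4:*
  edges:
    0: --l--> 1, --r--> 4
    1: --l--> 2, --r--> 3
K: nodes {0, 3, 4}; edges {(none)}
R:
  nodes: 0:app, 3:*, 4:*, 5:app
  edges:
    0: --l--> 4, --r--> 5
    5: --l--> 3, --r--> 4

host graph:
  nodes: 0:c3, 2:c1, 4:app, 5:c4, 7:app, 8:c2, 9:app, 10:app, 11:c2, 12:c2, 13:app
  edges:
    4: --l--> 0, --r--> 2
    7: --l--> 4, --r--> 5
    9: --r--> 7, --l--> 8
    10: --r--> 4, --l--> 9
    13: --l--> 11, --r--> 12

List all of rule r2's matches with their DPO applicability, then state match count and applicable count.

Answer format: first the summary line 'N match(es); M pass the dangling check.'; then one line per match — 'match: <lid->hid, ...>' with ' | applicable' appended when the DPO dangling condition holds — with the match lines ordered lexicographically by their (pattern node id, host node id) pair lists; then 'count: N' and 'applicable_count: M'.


1 match(es); 0 pass the dangling check.
match: 0->7, 1->4, 2->0, 3->2, 4->5
count: 1
applicable_count: 0


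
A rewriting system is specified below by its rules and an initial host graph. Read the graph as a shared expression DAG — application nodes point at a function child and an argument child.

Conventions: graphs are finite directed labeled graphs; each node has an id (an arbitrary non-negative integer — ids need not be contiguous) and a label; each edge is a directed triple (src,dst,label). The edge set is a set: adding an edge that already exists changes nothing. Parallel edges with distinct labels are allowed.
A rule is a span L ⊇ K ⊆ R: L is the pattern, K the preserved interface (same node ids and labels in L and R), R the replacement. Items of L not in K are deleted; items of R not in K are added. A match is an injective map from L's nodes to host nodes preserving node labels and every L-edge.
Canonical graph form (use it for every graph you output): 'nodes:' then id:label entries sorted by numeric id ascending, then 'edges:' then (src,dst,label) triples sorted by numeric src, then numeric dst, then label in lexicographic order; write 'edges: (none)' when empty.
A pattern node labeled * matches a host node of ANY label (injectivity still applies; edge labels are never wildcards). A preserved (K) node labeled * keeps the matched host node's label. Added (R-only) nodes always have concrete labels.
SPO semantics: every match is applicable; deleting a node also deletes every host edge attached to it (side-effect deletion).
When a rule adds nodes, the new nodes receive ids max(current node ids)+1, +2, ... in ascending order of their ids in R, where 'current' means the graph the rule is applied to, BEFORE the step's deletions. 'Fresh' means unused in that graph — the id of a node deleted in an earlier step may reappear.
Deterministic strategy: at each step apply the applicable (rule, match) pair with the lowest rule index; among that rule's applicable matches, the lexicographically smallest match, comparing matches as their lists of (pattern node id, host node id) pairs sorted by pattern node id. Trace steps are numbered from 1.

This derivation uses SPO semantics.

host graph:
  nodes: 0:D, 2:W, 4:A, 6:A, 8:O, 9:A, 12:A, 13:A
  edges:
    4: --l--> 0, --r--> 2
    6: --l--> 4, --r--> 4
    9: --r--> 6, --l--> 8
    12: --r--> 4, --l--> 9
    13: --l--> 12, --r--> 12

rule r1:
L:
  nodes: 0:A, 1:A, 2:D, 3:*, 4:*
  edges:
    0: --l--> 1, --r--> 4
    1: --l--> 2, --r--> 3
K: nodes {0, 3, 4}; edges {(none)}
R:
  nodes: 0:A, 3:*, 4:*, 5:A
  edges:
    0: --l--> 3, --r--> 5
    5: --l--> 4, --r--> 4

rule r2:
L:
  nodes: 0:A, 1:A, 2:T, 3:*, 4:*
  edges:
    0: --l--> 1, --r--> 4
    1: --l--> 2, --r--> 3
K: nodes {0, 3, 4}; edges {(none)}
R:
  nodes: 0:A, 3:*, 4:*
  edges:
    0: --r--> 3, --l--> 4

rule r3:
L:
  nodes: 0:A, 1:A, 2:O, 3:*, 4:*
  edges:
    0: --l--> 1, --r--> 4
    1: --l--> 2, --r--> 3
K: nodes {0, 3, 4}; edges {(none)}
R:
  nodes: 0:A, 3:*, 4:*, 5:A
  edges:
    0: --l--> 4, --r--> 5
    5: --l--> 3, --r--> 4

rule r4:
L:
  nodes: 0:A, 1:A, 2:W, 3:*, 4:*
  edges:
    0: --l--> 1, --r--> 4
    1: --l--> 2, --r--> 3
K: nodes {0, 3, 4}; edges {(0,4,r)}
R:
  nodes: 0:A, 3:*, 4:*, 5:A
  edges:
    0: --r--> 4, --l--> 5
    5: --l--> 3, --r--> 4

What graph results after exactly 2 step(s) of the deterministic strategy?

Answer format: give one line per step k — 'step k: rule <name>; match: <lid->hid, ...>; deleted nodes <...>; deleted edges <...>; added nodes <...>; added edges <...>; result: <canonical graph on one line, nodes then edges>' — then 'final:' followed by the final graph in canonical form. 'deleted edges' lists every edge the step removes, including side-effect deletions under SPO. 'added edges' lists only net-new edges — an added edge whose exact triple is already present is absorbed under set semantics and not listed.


step 1: rule r3; match: 0->12, 1->9, 2->8, 3->6, 4->4; deleted nodes 8, 9; deleted edges (9,6,r); (9,8,l); (12,4,r); (12,9,l); added nodes 14; added edges (12,4,l); (12,14,r); (14,4,r); (14,6,l); result: nodes: 0:D, 2:W, 4:A, 6:A, 12:A, 13:A, 14:A edges: (4,0,l); (4,2,r); (6,4,l); (6,4,r); (12,4,l); (12,14,r); (13,12,l); (13,12,r); (14,4,r); (14,6,l)
step 2: rule r1; match: 0->12, 1->4, 2->0, 3->2, 4->14; deleted nodes 0, 4; deleted edges (4,0,l); (4,2,r); (6,4,l); (6,4,r); (12,4,l); (12,14,r); (14,4,r); added nodes 15; added edges (12,2,l); (12,15,r); (15,14,l); (15,14,r); result: nodes: 2:W, 6:A, 12:A, 13:A, 14:A, 15:A edges: (12,2,l); (12,15,r); (13,12,l); (13,12,r); (14,6,l); (15,14,l); (15,14,r)
final:
nodes: 2:W, 6:A, 12:A, 13:A, 14:A, 15:A
edges: (12,2,l); (12,15,r); (13,12,l); (13,12,r); (14,6,l); (15,14,l); (15,14,r)


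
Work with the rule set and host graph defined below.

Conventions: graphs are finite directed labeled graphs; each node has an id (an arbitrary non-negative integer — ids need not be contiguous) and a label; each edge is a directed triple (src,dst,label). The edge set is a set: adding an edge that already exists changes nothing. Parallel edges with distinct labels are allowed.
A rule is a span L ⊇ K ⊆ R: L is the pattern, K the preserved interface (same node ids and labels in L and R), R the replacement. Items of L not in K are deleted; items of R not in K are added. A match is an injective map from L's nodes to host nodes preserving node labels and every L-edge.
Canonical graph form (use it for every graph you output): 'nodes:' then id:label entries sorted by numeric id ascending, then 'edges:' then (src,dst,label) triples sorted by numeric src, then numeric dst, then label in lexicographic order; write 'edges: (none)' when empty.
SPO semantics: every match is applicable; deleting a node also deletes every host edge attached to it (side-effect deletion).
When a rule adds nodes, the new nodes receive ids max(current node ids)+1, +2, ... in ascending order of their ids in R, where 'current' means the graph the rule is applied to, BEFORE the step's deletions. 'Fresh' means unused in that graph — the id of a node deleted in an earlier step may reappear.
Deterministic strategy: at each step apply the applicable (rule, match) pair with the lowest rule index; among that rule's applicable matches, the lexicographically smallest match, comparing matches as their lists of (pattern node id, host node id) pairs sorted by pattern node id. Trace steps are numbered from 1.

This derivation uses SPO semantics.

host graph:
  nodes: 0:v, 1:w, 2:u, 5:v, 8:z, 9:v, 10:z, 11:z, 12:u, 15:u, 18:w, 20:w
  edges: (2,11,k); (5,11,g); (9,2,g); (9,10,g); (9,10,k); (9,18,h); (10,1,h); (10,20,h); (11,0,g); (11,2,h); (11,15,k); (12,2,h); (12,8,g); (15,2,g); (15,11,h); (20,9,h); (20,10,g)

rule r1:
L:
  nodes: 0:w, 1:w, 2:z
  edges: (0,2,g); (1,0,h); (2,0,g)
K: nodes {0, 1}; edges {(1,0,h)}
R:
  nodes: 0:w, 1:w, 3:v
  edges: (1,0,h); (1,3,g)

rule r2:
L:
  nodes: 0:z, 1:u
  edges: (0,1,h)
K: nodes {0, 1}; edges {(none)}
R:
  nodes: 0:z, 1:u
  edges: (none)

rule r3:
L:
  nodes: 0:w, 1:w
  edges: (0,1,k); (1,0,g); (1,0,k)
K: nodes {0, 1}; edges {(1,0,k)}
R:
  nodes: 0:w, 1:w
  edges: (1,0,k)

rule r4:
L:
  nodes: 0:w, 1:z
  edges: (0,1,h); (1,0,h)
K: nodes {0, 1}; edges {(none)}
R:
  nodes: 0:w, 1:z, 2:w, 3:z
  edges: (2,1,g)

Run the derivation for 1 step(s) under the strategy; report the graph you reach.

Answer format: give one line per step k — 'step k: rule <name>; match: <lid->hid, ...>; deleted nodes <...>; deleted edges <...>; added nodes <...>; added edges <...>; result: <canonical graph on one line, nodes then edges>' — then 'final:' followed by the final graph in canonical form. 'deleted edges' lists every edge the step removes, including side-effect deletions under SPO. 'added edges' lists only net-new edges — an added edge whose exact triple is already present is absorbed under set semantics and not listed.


step 1: rule r2; match: 0->11, 1->2; deleted nodes (none); deleted edges (11,2,h); added nodes (none); added edges (none); result: nodes: 0:v, 1:w, 2:u, 5:v, 8:z, 9:v, 10:z, 11:z, 12:u, 15:u, 18:w, 20:w edges: (2,11,k); (5,11,g); (9,2,g); (9,10,g); (9,10,k); (9,18,h); (10,1,h); (10,20,h); (11,0,g); (11,15,k); (12,2,h); (12,8,g); (15,2,g); (15,11,h); (20,9,h); (20,10,g)
final:
nodes: 0:v, 1:w, 2:u, 5:v, 8:z, 9:v, 10:z, 11:z, 12:u, 15:u, 18:w, 20:w
edges: (2,11,k); (5,11,g); (9,2,g); (9,10,g); (9,10,k); (9,18,h); (10,1,h); (10,20,h); (11,0,g); (11,15,k); (12,2,h); (12,8,g); (15,2,g); (15,11,h); (20,9,h); (20,10,g)
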